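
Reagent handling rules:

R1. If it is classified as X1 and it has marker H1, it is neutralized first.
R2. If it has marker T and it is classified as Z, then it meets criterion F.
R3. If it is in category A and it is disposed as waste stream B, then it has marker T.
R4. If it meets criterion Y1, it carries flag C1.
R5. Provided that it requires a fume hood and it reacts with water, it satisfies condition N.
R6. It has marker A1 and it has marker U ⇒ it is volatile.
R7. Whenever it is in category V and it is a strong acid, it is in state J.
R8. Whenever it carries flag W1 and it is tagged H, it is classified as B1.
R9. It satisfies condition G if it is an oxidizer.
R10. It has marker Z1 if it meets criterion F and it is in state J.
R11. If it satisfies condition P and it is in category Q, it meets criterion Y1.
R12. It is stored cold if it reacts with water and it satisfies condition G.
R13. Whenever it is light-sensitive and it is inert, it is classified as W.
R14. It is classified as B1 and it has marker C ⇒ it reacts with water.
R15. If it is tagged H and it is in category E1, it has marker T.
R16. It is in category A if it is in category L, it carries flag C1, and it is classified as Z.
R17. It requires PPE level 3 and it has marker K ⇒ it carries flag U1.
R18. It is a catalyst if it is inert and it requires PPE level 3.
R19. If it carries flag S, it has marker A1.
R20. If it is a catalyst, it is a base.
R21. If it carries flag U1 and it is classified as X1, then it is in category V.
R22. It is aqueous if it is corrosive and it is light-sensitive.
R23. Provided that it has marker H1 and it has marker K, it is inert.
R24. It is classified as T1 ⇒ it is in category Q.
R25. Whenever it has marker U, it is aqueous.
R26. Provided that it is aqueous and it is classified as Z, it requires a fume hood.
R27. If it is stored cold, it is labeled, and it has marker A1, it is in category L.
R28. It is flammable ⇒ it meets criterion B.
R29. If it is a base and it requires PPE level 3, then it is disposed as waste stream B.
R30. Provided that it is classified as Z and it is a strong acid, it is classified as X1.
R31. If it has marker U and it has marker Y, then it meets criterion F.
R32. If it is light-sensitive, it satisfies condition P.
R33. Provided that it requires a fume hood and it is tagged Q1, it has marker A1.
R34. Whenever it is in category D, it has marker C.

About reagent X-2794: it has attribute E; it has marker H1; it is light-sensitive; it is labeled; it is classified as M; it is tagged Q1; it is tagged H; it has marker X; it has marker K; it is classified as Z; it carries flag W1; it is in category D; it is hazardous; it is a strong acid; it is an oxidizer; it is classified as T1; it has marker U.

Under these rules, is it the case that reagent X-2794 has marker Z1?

Forward chaining from the given facts derives: is classified as B1, satisfies condition G, is inert, is in category Q, is aqueous, requires a fume hood, is classified as X1, satisfies condition P, has marker A1, has marker C, is neutralized first, is volatile, meets criterion Y1, is classified as W, reacts with water, carries flag C1, satisfies condition N, is stored cold, is in category L, is in category A.
The only rule concluding "it has marker Z1" is R10, which needs "it meets criterion F"; that is never established.

No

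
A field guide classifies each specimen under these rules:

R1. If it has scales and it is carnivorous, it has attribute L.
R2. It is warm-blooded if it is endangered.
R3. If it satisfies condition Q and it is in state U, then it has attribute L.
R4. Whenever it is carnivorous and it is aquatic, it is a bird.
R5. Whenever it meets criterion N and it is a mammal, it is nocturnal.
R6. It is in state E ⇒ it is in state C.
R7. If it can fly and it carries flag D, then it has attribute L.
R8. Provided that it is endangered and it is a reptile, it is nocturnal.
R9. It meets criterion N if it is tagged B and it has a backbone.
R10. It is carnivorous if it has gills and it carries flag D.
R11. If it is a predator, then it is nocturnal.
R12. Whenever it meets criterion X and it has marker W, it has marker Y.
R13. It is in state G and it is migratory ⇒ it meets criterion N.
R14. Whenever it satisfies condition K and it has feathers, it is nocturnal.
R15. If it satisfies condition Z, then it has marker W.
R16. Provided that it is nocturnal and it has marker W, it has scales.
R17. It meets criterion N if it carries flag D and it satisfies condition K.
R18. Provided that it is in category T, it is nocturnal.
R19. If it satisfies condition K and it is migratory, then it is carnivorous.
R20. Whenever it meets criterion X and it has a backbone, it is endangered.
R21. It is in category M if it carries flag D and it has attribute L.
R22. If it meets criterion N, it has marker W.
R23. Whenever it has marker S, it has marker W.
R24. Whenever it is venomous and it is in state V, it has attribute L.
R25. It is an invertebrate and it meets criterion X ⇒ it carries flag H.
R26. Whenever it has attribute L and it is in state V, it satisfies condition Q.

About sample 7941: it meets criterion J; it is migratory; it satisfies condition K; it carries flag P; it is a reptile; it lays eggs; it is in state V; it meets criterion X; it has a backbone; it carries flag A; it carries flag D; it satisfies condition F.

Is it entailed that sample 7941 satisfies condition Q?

By R17 (it carries flag D, it satisfies condition K): it meets criterion N.
By R19 (it satisfies condition K, it is migratory): it is carnivorous.
By R20 (it meets criterion X, it has a backbone): it is endangered.
By R22 (it meets criterion N): it has marker W.
By R8 (it is endangered, it is a reptile): it is nocturnal.
By R16 (it is nocturnal, it has marker W): it has scales.
By R1 (it has scales, it is carnivorous): it has attribute L.
By R26 (it has attribute L, it is in state V): it satisfies condition Q.

Yes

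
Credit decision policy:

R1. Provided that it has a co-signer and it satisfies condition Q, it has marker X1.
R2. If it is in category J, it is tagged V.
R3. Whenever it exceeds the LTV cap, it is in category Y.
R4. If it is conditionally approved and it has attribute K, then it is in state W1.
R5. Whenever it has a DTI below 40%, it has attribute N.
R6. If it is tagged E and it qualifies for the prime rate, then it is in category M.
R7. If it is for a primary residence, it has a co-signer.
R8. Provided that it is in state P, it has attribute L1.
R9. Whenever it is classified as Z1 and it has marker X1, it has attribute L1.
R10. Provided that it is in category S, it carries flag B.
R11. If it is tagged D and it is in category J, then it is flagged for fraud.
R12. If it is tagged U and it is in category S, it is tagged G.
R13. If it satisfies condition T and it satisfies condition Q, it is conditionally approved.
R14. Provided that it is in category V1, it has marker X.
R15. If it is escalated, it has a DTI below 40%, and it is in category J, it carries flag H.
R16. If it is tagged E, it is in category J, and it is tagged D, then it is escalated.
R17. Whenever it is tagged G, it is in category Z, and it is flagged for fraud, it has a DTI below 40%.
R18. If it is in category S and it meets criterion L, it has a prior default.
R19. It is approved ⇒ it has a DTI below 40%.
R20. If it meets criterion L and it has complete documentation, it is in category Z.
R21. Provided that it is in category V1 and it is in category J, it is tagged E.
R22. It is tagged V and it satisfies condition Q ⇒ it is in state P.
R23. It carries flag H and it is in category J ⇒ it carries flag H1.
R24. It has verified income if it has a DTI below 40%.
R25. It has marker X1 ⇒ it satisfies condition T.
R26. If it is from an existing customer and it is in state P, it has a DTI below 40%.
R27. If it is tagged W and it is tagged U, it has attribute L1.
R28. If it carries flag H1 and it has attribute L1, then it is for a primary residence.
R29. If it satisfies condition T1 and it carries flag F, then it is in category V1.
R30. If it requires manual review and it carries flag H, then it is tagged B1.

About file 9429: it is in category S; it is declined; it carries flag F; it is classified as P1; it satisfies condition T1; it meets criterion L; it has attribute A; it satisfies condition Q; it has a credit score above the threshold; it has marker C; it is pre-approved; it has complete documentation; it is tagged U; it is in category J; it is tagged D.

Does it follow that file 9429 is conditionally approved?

Yes

By R2 (it is in category J): it is tagged V.
By R11 (it is tagged D, it is in category J): it is flagged for fraud.
By R12 (it is tagged U, it is in category S): it is tagged G.
By R20 (it meets criterion L, it has complete documentation): it is in category Z.
By R22 (it is tagged V, it satisfies condition Q): it is in state P.
By R29 (it satisfies condition T1, it carries flag F): it is in category V1.
By R8 (it is in state P): it has attribute L1.
By R17 (it is tagged G, it is in category Z, it is flagged for fraud): it has a DTI below 40%.
By R21 (it is in category V1, it is in category J): it is tagged E.
By R16 (it is tagged E, it is in category J, it is tagged D): it is escalated.
By R15 (it is escalated, it has a DTI below 40%, it is in category J): it carries flag H.
By R23 (it carries flag H, it is in category J): it carries flag H1.
By R28 (it carries flag H1, it has attribute L1): it is for a primary residence.
By R7 (it is for a primary residence): it has a co-signer.
By R1 (it has a co-signer, it satisfies condition Q): it has marker X1.
By R25 (it has marker X1): it satisfies condition T.
By R13 (it satisfies condition T, it satisfies condition Q): it is conditionally approved.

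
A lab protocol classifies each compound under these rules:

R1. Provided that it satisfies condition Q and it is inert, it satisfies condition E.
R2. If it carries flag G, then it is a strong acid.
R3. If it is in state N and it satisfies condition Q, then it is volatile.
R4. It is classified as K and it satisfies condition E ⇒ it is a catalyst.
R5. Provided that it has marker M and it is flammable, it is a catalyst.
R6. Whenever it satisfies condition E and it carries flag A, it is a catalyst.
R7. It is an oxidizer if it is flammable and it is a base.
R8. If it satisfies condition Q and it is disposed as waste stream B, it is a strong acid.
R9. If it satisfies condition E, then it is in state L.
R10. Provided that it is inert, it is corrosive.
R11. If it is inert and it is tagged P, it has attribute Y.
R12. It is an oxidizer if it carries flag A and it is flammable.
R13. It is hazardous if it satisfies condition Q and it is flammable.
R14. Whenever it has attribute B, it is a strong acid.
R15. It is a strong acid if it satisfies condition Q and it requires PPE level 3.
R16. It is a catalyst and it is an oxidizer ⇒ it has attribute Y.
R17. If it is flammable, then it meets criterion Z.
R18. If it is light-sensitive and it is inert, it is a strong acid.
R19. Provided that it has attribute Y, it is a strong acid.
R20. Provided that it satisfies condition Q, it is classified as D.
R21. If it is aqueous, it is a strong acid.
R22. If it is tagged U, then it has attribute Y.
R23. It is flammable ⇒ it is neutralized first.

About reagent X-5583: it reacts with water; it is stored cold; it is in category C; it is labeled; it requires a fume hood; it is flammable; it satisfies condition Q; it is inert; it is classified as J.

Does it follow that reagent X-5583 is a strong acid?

Forward chaining from the given facts derives: satisfies condition E, is in state L, is corrosive, is hazardous, meets criterion Z, is classified as D, is neutralized first.
Rules concluding "it is a strong acid": R2 needs "it carries flag G"; R8 needs "it is disposed as waste stream B"; R14 needs "it has attribute B"; R15 needs "it requires PPE level 3"; R18 needs "it is light-sensitive"; R19 needs "it has attribute Y"; R21 needs "it is aqueous" — none of these are established.

No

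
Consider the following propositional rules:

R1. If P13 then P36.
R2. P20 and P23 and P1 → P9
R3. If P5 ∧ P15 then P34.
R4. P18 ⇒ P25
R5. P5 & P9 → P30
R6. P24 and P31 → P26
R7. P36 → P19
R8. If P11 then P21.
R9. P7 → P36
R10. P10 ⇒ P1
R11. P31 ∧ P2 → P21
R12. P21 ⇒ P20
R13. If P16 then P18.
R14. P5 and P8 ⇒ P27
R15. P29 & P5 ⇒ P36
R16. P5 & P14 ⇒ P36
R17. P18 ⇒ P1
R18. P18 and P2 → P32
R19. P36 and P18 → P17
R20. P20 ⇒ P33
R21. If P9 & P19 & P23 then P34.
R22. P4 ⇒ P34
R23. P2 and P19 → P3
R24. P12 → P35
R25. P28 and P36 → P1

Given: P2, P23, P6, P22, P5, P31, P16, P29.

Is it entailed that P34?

Yes

P21  (by R11: P31, P2)
P20  (by R12: P21)
P18  (by R13: P16)
P36  (by R15: P29, P5)
P1  (by R17: P18)
P9  (by R2: P20, P23, P1)
P19  (by R7: P36)
P34  (by R21: P9, P19, P23)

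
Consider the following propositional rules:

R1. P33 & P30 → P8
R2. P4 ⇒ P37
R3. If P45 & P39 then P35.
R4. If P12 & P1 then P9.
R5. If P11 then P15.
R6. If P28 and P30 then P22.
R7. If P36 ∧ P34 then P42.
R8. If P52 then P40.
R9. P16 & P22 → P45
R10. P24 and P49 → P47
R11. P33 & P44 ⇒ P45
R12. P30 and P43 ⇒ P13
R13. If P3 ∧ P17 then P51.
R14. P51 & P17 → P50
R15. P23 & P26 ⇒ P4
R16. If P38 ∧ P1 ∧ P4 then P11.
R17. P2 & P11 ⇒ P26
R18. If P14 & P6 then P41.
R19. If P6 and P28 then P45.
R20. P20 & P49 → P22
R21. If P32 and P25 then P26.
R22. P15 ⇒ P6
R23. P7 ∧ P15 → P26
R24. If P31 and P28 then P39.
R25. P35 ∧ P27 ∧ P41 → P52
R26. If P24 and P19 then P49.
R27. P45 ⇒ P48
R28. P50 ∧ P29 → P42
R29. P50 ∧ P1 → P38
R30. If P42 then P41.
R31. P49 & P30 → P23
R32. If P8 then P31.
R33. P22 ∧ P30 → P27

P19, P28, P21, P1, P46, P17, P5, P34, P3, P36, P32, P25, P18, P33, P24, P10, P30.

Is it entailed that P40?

Yes

P8  (by R1: P33, P30)
P22  (by R6: P28, P30)
P42  (by R7: P36, P34)
P51  (by R13: P3, P17)
P50  (by R14: P51, P17)
P26  (by R21: P32, P25)
P49  (by R26: P24, P19)
P38  (by R29: P50, P1)
P41  (by R30: P42)
P23  (by R31: P49, P30)
P31  (by R32: P8)
P27  (by R33: P22, P30)
P4  (by R15: P23, P26)
P11  (by R16: P38, P1, P4)
P39  (by R24: P31, P28)
P15  (by R5: P11)
P6  (by R22: P15)
P45  (by R19: P6, P28)
P35  (by R3: P45, P39)
P52  (by R25: P35, P27, P41)
P40  (by R8: P52)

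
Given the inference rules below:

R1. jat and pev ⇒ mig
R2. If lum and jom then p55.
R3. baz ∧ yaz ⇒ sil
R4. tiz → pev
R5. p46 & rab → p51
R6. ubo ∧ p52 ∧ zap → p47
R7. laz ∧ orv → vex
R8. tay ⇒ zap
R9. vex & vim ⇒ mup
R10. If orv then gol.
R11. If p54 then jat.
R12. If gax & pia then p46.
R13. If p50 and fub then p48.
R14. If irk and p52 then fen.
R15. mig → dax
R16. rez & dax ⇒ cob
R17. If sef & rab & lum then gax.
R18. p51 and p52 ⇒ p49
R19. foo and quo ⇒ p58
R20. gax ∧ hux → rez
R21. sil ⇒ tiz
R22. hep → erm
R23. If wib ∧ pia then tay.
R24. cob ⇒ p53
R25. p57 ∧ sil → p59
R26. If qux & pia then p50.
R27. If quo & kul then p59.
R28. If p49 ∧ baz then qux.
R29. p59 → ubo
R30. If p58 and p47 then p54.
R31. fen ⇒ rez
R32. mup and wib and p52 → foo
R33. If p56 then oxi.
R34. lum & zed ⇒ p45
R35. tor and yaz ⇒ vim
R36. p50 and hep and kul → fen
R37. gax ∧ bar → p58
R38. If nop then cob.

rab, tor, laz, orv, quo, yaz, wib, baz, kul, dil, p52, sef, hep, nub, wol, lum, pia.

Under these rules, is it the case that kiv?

No

Forward chaining from the given facts derives: sil, vex, gol, gax, tiz, erm, tay, p59, ubo, vim, pev, zap, mup, p46, foo, p51, p47, p49, p58, qux, p54, jat, p50, fen, mig, dax, rez, cob, p53.
No rule has kiv as its conclusion, and it is not among the given facts.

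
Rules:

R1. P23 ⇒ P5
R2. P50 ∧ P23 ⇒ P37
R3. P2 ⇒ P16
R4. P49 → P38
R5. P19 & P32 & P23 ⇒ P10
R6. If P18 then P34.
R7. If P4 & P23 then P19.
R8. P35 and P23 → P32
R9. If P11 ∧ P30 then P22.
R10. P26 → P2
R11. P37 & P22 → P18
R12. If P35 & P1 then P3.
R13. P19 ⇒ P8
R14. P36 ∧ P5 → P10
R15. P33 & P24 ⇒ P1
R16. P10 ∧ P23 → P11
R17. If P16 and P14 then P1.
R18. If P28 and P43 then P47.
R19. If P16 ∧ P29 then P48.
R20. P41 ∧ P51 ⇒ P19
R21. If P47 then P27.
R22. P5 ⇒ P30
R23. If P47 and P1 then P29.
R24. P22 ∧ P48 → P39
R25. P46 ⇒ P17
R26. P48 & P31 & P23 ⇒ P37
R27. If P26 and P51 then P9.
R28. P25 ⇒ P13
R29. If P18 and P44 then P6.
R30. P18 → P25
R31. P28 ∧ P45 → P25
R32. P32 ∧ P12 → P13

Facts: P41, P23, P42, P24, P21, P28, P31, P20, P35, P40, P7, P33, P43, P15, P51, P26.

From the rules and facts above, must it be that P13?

Yes

P5  (by R1: P23)
P32  (by R8: P35, P23)
P2  (by R10: P26)
P1  (by R15: P33, P24)
P47  (by R18: P28, P43)
P19  (by R20: P41, P51)
P30  (by R22: P5)
P29  (by R23: P47, P1)
P16  (by R3: P2)
P10  (by R5: P19, P32, P23)
P11  (by R16: P10, P23)
P48  (by R19: P16, P29)
P37  (by R26: P48, P31, P23)
P22  (by R9: P11, P30)
P18  (by R11: P37, P22)
P25  (by R30: P18)
P13  (by R28: P25)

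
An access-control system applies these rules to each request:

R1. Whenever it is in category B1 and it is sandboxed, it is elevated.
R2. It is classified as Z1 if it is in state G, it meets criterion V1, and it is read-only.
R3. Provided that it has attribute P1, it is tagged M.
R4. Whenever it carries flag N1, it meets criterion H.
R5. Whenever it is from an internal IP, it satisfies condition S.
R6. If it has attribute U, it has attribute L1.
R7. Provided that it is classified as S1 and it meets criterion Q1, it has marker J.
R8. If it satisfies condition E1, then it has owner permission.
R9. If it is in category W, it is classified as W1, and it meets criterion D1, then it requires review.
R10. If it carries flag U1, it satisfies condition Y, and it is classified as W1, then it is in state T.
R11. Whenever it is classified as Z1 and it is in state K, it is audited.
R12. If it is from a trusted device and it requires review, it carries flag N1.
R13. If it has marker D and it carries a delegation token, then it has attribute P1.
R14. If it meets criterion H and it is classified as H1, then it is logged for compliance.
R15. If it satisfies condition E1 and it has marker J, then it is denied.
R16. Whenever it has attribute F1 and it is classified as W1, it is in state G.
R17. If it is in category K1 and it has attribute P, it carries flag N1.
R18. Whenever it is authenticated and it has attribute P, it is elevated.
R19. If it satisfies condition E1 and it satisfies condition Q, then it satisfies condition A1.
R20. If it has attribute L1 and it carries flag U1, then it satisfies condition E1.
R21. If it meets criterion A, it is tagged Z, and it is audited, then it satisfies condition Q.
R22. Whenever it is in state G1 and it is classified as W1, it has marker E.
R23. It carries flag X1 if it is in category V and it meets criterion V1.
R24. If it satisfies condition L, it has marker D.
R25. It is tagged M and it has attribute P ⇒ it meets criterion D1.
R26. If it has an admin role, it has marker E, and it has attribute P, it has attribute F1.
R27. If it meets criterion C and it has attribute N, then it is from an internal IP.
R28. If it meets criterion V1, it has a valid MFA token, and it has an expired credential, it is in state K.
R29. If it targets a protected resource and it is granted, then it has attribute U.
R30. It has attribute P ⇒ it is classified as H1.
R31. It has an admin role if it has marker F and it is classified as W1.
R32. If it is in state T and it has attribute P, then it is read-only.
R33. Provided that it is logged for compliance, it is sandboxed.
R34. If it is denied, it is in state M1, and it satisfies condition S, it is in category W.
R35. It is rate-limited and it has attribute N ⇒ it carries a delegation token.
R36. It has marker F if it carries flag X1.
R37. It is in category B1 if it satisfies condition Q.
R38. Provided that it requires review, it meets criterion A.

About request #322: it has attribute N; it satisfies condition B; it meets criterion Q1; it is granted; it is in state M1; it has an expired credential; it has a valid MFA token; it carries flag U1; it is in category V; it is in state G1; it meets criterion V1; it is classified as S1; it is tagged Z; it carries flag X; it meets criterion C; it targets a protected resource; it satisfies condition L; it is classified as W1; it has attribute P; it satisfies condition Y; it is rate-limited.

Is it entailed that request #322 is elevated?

No

Forward chaining from the given facts derives: has marker J, is in state T, has marker E, carries flag X1, has marker D, is from an internal IP, is in state K, has attribute U, is classified as H1, is read-only, carries a delegation token, has marker F, satisfies condition S, has attribute L1, has attribute P1, satisfies condition E1, has an admin role, is tagged M, has owner permission, is denied, meets criterion D1, has attribute F1, is in category W, requires review, is in state G, meets criterion A, is classified as Z1, is audited, satisfies condition Q, is in category B1, satisfies condition A1.
Rules concluding "it is elevated": R1 needs "it is sandboxed"; R18 needs "it is authenticated" — none of these are established.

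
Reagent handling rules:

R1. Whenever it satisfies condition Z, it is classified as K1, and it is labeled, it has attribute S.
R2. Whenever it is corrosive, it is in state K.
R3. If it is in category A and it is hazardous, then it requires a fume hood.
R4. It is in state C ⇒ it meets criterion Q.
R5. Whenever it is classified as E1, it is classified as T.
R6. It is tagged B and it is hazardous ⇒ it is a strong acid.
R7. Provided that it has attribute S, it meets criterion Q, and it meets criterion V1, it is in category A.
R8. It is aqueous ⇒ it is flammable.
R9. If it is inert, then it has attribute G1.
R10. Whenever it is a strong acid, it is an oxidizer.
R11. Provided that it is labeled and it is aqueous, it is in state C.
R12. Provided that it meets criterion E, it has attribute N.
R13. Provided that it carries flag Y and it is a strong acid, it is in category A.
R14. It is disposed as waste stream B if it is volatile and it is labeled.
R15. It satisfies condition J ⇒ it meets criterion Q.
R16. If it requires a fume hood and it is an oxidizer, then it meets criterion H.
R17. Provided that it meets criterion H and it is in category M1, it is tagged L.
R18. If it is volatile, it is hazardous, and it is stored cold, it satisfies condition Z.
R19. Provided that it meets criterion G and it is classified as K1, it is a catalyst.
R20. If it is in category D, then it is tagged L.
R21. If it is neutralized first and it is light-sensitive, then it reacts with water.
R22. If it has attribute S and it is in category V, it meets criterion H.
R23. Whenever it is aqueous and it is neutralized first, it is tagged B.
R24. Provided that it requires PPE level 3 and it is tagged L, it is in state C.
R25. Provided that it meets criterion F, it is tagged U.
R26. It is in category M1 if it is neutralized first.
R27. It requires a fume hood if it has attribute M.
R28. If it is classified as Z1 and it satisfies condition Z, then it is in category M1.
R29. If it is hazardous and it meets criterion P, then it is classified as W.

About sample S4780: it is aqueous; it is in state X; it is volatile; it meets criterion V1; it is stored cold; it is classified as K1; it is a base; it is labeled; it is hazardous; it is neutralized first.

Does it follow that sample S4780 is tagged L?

Yes

By R11 (it is labeled, it is aqueous): it is in state C.
By R18 (it is volatile, it is hazardous, it is stored cold): it satisfies condition Z.
By R23 (it is aqueous, it is neutralized first): it is tagged B.
By R26 (it is neutralized first): it is in category M1.
By R1 (it satisfies condition Z, it is classified as K1, it is labeled): it has attribute S.
By R4 (it is in state C): it meets criterion Q.
By R6 (it is tagged B, it is hazardous): it is a strong acid.
By R7 (it has attribute S, it meets criterion Q, it meets criterion V1): it is in category A.
By R10 (it is a strong acid): it is an oxidizer.
By R3 (it is in category A, it is hazardous): it requires a fume hood.
By R16 (it requires a fume hood, it is an oxidizer): it meets criterion H.
By R17 (it meets criterion H, it is in category M1): it is tagged L.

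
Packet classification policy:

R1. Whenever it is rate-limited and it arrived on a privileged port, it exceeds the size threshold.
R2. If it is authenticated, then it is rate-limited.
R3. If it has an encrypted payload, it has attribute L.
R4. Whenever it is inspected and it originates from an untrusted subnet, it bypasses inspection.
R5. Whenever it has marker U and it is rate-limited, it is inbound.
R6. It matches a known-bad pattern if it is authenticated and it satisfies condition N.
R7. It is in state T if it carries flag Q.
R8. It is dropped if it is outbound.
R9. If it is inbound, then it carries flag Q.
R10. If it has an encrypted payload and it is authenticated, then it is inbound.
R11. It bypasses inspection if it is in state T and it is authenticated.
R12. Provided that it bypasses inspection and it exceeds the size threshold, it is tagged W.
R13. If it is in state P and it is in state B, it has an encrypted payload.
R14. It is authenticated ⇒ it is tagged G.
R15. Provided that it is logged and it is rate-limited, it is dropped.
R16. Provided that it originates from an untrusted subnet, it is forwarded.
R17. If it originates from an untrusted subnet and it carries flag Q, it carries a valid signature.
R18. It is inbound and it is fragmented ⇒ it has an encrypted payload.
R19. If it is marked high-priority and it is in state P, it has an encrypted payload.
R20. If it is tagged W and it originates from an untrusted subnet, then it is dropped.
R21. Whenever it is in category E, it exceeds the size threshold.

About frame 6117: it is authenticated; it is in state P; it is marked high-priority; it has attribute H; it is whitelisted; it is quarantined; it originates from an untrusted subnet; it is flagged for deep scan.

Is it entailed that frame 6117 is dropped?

No

Forward chaining from the given facts derives: is rate-limited, is tagged G, is forwarded, has an encrypted payload, has attribute L, is inbound, carries flag Q, carries a valid signature, is in state T, bypasses inspection.
Rules concluding "it is dropped": R8 needs "it is outbound"; R15 needs "it is logged"; R20 needs "it is tagged W" — none of these are established.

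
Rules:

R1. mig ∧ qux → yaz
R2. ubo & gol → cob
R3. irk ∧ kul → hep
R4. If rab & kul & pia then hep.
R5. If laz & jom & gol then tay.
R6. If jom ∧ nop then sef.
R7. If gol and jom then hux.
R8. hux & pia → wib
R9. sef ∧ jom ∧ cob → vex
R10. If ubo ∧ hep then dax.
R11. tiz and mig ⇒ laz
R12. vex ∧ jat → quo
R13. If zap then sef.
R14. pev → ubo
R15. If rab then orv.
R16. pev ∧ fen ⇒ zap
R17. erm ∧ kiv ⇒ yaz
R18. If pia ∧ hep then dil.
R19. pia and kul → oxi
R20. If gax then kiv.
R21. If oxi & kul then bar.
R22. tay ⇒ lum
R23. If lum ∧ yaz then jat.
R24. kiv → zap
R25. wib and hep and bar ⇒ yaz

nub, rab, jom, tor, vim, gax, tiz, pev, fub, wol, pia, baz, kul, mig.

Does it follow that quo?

No

Forward chaining from the given facts derives: hep, laz, ubo, orv, dil, oxi, kiv, bar, zap, dax, sef.
The only rule concluding quo is R12, which needs vex; that is never established.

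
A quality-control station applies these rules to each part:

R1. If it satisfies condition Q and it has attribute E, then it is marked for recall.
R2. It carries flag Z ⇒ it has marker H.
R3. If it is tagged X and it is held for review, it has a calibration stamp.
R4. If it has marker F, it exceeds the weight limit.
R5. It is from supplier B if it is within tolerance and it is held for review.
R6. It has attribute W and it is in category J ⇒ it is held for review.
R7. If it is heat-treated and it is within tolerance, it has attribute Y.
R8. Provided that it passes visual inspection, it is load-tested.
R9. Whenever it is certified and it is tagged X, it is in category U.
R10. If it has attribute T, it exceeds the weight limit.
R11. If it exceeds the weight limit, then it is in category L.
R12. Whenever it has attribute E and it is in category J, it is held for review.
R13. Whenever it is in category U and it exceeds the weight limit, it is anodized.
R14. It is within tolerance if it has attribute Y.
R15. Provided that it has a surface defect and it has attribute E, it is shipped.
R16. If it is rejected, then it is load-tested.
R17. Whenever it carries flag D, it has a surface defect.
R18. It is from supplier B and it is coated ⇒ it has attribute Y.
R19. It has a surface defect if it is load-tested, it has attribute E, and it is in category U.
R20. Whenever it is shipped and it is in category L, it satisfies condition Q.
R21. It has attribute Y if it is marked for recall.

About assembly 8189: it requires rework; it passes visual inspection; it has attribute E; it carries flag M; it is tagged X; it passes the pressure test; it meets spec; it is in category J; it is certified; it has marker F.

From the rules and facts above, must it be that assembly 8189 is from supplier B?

By R4 (it has marker F): it exceeds the weight limit.
By R8 (it passes visual inspection): it is load-tested.
By R9 (it is certified, it is tagged X): it is in category U.
By R11 (it exceeds the weight limit): it is in category L.
By R12 (it has attribute E, it is in category J): it is held for review.
By R19 (it is load-tested, it has attribute E, it is in category U): it has a surface defect.
By R15 (it has a surface defect, it has attribute E): it is shipped.
By R20 (it is shipped, it is in category L): it satisfies condition Q.
By R1 (it satisfies condition Q, it has attribute E): it is marked for recall.
By R21 (it is marked for recall): it has attribute Y.
By R14 (it has attribute Y): it is within tolerance.
By R5 (it is within tolerance, it is held for review): it is from supplier B.

Yes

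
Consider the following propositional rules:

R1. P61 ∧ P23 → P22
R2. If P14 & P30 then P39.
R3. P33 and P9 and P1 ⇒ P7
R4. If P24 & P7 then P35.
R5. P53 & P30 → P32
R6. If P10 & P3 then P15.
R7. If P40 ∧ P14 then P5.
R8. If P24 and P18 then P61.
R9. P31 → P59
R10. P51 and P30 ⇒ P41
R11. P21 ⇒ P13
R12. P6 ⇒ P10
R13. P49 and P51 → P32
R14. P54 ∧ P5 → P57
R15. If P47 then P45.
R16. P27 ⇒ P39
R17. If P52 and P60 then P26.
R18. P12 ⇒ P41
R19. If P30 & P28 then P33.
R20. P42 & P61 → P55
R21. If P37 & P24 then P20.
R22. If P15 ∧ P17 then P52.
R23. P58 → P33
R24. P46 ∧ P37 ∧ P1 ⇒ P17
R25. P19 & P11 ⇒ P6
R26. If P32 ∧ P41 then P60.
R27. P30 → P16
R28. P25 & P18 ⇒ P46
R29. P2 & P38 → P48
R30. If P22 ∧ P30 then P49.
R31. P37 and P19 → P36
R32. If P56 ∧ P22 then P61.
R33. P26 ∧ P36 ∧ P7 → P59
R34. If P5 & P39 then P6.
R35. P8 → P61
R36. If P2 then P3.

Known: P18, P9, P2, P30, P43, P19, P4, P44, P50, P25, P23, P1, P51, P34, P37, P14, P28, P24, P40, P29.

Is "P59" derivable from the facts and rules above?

Yes

P39  (by R2: P14, P30)
P5  (by R7: P40, P14)
P61  (by R8: P24, P18)
P41  (by R10: P51, P30)
P33  (by R19: P30, P28)
P46  (by R28: P25, P18)
P36  (by R31: P37, P19)
P6  (by R34: P5, P39)
P3  (by R36: P2)
P22  (by R1: P61, P23)
P7  (by R3: P33, P9, P1)
P10  (by R12: P6)
P17  (by R24: P46, P37, P1)
P49  (by R30: P22, P30)
P15  (by R6: P10, P3)
P32  (by R13: P49, P51)
P52  (by R22: P15, P17)
P60  (by R26: P32, P41)
P26  (by R17: P52, P60)
P59  (by R33: P26, P36, P7)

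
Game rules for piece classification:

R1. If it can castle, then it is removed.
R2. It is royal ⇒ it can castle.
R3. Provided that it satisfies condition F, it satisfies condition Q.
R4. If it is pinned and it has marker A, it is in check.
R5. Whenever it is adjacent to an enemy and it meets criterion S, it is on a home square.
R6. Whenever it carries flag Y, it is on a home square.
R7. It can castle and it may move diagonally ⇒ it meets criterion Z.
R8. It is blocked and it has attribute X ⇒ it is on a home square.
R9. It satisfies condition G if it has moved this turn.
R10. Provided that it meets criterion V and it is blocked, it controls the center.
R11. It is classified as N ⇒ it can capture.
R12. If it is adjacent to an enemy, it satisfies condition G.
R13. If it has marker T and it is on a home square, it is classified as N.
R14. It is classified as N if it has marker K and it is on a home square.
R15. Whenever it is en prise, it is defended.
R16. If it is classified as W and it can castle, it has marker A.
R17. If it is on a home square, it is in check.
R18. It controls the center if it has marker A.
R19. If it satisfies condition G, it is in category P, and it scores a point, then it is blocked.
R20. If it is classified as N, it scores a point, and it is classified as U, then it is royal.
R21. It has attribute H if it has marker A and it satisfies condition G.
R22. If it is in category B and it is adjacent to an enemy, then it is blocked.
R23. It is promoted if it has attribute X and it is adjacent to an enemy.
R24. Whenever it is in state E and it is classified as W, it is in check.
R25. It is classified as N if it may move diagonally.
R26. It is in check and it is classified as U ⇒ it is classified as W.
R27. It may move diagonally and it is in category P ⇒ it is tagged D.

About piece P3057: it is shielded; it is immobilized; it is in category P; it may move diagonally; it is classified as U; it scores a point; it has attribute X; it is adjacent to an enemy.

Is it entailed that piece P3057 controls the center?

By R12 (it is adjacent to an enemy): it satisfies condition G.
By R19 (it satisfies condition G, it is in category P, it scores a point): it is blocked.
By R25 (it may move diagonally): it is classified as N.
By R8 (it is blocked, it has attribute X): it is on a home square.
By R17 (it is on a home square): it is in check.
By R20 (it is classified as N, it scores a point, it is classified as U): it is royal.
By R26 (it is in check, it is classified as U): it is classified as W.
By R2 (it is royal): it can castle.
By R16 (it is classified as W, it can castle): it has marker A.
By R18 (it has marker A): it controls the center.

Yes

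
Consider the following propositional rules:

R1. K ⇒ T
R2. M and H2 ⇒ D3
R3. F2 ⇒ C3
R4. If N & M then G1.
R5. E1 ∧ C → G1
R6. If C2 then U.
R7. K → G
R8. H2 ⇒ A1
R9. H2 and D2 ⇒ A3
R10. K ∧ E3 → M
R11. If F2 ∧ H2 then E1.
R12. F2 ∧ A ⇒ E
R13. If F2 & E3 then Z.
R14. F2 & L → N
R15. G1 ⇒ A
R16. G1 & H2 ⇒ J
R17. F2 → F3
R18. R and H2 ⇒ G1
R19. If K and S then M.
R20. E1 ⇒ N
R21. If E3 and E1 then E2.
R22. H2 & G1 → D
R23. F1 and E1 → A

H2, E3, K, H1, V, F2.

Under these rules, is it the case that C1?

No

Forward chaining from the given facts derives: T, C3, G, A1, M, E1, Z, F3, N, E2, D3, G1, A, J, D, E.
No rule has C1 as its conclusion, and it is not among the given facts.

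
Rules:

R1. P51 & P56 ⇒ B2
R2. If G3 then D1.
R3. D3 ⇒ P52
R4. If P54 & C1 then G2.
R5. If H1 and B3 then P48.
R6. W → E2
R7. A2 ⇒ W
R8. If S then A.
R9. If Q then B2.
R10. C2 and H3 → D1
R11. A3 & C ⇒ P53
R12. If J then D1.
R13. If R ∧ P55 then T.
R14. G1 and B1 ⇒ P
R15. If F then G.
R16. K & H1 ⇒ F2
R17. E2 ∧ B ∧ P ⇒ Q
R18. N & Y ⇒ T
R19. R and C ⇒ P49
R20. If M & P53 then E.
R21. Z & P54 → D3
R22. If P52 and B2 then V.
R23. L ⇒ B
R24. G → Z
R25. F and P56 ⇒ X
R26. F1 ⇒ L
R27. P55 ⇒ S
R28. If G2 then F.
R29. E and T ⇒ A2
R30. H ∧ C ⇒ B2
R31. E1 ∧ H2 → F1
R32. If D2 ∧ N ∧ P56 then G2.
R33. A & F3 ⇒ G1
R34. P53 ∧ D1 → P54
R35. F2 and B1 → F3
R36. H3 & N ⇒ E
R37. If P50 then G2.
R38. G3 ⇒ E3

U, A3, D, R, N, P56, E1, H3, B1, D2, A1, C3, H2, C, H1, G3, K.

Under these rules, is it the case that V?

No

Forward chaining from the given facts derives: D1, P53, F2, P49, F1, G2, P54, F3, E, E3, L, F, G, B, Z, X, D3, P52.
The only rule concluding V is R22, which needs B2; that is never established.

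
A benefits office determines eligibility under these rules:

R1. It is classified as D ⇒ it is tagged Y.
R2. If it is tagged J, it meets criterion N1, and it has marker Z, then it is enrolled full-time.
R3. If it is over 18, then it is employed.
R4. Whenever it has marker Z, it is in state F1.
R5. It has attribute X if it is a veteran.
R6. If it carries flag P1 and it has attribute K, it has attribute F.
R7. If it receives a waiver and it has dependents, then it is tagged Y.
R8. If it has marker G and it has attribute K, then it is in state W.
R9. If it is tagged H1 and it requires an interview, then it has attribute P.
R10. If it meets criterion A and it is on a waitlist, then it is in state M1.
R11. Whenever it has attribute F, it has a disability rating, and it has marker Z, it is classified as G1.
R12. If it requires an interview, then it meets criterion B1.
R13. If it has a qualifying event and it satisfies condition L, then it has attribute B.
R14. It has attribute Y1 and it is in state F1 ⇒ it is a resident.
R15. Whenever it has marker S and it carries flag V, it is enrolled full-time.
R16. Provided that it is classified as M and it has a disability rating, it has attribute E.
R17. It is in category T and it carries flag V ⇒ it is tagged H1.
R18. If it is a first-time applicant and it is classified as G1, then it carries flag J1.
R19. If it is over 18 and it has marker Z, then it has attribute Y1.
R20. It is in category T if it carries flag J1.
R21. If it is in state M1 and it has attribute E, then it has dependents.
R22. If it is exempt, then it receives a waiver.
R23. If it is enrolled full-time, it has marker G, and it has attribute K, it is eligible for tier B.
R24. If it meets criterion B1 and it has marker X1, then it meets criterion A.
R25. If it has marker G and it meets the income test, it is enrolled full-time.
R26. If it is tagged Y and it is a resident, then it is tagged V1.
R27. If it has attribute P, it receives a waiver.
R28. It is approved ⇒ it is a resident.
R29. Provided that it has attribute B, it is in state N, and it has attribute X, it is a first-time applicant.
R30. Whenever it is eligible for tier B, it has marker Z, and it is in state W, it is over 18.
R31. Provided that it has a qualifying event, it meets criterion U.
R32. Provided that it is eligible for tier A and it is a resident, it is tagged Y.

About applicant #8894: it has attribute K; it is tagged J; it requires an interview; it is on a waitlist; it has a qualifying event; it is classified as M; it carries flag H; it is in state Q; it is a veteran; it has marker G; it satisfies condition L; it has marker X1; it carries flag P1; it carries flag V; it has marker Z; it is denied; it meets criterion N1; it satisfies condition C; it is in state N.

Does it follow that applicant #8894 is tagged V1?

No

Forward chaining from the given facts derives: is enrolled full-time, is in state F1, has attribute X, has attribute F, is in state W, meets criterion B1, has attribute B, is eligible for tier B, meets criterion A, is a first-time applicant, is over 18, meets criterion U, is employed, is in state M1, has attribute Y1, is a resident.
The only rule concluding "it is tagged V1" is R26, which needs "it is tagged Y"; that is never established.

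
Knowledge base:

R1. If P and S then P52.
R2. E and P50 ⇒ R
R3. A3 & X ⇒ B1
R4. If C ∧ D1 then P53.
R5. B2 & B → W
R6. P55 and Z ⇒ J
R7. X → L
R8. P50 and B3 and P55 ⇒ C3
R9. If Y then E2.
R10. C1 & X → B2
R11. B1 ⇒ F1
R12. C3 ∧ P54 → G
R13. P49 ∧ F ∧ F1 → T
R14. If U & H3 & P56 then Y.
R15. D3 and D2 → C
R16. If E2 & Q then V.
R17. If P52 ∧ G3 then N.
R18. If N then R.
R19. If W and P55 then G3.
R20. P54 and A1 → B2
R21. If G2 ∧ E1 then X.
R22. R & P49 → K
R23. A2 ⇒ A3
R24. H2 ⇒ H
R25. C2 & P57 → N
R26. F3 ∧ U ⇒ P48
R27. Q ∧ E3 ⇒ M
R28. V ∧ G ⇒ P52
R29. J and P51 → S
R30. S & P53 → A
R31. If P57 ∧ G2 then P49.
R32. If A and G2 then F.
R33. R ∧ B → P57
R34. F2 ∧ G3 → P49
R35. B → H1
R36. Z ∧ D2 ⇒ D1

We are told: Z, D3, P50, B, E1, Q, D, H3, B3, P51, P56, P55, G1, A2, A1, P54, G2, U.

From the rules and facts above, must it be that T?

No

Forward chaining from the given facts derives: J, C3, G, Y, B2, X, A3, S, H1, B1, W, L, E2, F1, V, G3, P52, N, R, P57, P49, K.
The only rule concluding T is R13, which needs F; that is never established.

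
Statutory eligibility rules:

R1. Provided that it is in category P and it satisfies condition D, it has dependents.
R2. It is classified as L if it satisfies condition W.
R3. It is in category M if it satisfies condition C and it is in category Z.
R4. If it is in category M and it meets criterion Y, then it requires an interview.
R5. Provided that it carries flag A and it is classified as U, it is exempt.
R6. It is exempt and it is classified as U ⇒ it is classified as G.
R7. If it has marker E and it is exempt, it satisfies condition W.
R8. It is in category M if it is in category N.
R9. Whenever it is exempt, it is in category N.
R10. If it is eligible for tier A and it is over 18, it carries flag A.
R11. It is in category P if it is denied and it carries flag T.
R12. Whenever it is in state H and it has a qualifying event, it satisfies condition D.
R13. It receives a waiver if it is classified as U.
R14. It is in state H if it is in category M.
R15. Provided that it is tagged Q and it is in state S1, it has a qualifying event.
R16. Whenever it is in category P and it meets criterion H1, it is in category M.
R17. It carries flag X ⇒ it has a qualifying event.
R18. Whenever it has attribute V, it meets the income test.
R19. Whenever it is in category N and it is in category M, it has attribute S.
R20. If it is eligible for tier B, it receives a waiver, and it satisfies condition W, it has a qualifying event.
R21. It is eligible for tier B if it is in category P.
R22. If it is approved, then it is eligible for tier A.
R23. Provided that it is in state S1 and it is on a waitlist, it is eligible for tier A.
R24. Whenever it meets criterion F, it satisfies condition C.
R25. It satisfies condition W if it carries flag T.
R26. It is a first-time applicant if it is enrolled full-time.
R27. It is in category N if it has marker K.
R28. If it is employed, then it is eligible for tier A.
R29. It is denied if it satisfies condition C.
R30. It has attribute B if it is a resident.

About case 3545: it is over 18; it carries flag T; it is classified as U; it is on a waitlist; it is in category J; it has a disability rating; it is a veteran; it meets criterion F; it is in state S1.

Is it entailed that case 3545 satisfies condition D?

By R13 (it is classified as U): it receives a waiver.
By R23 (it is in state S1, it is on a waitlist): it is eligible for tier A.
By R24 (it meets criterion F): it satisfies condition C.
By R25 (it carries flag T): it satisfies condition W.
By R29 (it satisfies condition C): it is denied.
By R10 (it is eligible for tier A, it is over 18): it carries flag A.
By R11 (it is denied, it carries flag T): it is in category P.
By R21 (it is in category P): it is eligible for tier B.
By R5 (it carries flag A, it is classified as U): it is exempt.
By R9 (it is exempt): it is in category N.
By R20 (it is eligible for tier B, it receives a waiver, it satisfies condition W): it has a qualifying event.
By R8 (it is in category N): it is in category M.
By R14 (it is in category M): it is in state H.
By R12 (it is in state H, it has a qualifying event): it satisfies condition D.

Yes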